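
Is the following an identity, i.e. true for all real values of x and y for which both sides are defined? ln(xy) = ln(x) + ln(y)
Yes, this is an identity.

Claim: ln(xy) = ln(x) + ln(y).
Reasoning: Both sides are simultaneously defined only when x, y > 0. Write x = e^p, y = e^q (p = ln x, q = ln y). Then xy = e^p · e^q = e^(p+q), so ln(xy) = p + q = ln(x) + ln(y).
So the two sides agree for all real values of x and y for which both sides are defined.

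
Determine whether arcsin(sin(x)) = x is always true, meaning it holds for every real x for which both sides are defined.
No, this is NOT an identity.

Claim: arcsin(sin(x)) = x.
Test a specific point where both sides are defined: x = 3π/4.
LHS = arcsin(sin(x)) ≈ 0.7854
RHS = x ≈ 2.3562
Since 0.7854 ≠ 2.3562, the equation fails at this point, so it cannot hold for every real x for which both sides are defined.
arcsin only returns values in [-π/2, π/2], so arcsin(sin(x)) = x holds only for x in that interval, not for all real x.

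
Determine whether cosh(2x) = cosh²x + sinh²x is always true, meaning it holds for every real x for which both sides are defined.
Yes, this is an identity.

Claim: cosh(2x) = cosh²x + sinh²x.
Reasoning: cosh²x = (e^(2x) + 2 + e^(-2x))/4 and sinh²x = (e^(2x) - 2 + e^(-2x))/4. Adding gives (2e^(2x) + 2e^(-2x))/4 = (e^(2x) + e^(-2x))/2 = cosh(2x).
So the two sides agree for every real x for which both sides are defined.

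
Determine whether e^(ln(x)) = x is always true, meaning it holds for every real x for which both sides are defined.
Claim: e^(ln(x)) = x.
Reasoning: For x > 0, ln(x) is by definition the exponent p such that e^p = x. Raising e to that exponent therefore returns x: e^(ln x) = x.
So the two sides agree for every real x for which both sides are defined.

Conclusion: Yes, this is an identity.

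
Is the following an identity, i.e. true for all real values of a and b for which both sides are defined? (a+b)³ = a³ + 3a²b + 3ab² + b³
Claim: (a+b)³ = a³ + 3a²b + 3ab² + b³.
Reasoning: (a+b)³ = (a+b)(a+b)² = (a+b)(a² + 2ab + b²) = a³ + 2a²b + ab² + a²b + 2ab² + b³ = a³ + 3a²b + 3ab² + b³.
So the two sides agree for all real values of a and b for which both sides are defined.

Conclusion: Yes, this is an identity.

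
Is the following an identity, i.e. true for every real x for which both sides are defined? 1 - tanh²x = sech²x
Claim: 1 - tanh²x = sech²x.
Reasoning: Divide cosh²x - sinh²x = 1 through by cosh²x (never zero): 1 - tanh²x = 1/cosh²x = sech²x.
So the two sides agree for every real x for which both sides are defined.

Conclusion: Yes, this is an identity.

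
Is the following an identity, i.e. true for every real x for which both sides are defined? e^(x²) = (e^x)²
No, this is NOT an identity.

Claim: e^(x²) = (e^x)².
Test a specific point where both sides are defined: x = -3.
LHS = e^(x²) ≈ 8103.0839
RHS = (e^x)² ≈ 0.0025
Since 8103.0839 ≠ 0.0025, the equation fails at this point, so it cannot hold for every real x for which both sides are defined.
(e^x)² = e^(2x), and 2x ≠ x² in general.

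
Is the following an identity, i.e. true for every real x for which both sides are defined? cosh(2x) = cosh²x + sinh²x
Claim: cosh(2x) = cosh²x + sinh²x.
Reasoning: cosh²x = (e^(2x) + 2 + e^(-2x))/4 and sinh²x = (e^(2x) - 2 + e^(-2x))/4. Adding gives (2e^(2x) + 2e^(-2x))/4 = (e^(2x) + e^(-2x))/2 = cosh(2x).
So the two sides agree for every real x for which both sides are defined.

Conclusion: Yes, this is an identity.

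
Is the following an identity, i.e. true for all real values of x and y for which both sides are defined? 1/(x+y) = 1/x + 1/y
Claim: 1/(x+y) = 1/x + 1/y.
Test a specific point where both sides are defined: x = 1/2, y = 5.
LHS = 1/(x+y) ≈ 0.1818
RHS = 1/x + 1/y ≈ 2.2000
Since 0.1818 ≠ 2.2000, the equation fails at this point, so it cannot hold for all real values of x and y for which both sides are defined.
1/x + 1/y = (x+y)/(xy), which is not 1/(x+y).

Conclusion: No, this is NOT an identity.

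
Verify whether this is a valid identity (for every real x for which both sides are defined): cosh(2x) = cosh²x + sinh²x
Yes, this is an identity.

Claim: cosh(2x) = cosh²x + sinh²x.
Reasoning: cosh²x = (e^(2x) + 2 + e^(-2x))/4 and sinh²x = (e^(2x) - 2 + e^(-2x))/4. Adding gives (2e^(2x) + 2e^(-2x))/4 = (e^(2x) + e^(-2x))/2 = cosh(2x).
So the two sides agree for every real x for which both sides are defined.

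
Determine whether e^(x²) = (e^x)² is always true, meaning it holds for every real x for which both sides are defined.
No, this is NOT an identity.

Claim: e^(x²) = (e^x)².
Test a specific point where both sides are defined: x = -2.
LHS = e^(x²) ≈ 54.5982
RHS = (e^x)² ≈ 0.0183
Since 54.5982 ≠ 0.0183, the equation fails at this point, so it cannot hold for every real x for which both sides are defined.
(e^x)² = e^(2x), and 2x ≠ x² in general.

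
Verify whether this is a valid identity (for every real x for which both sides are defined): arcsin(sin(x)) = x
No, this is NOT an identity.

Claim: arcsin(sin(x)) = x.
Test a specific point where both sides are defined: x = 3π/4.
LHS = arcsin(sin(x)) ≈ 0.7854
RHS = x ≈ 2.3562
Since 0.7854 ≠ 2.3562, the equation fails at this point, so it cannot hold for every real x for which both sides are defined.
arcsin only returns values in [-π/2, π/2], so arcsin(sin(x)) = x holds only for x in that interval, not for all real x.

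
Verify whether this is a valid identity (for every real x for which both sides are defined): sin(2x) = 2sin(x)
Claim: sin(2x) = 2sin(x).
Test a specific point where both sides are defined: x = -π/2.
LHS = sin(2x) ≈ 0.0000
RHS = 2sin(x) ≈ -2.0000
Since 0.0000 ≠ -2.0000, the equation fails at this point, so it cannot hold for every real x for which both sides are defined.
The correct double-angle formula is sin(2x) = 2sin(x)cos(x).

Conclusion: No, this is NOT an identity.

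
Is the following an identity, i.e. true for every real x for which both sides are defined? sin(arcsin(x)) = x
Claim: sin(arcsin(x)) = x.
Reasoning: For -1 ≤ x ≤ 1 (where arcsin is defined), arcsin(x) is by definition an angle whose sine equals x. Taking the sine of that angle returns x. (Note the other order, arcsin(sin x) = x, is NOT an identity.)
So the two sides agree for every real x for which both sides are defined.

Conclusion: Yes, this is an identity.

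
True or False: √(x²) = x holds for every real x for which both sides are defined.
Claim: √(x²) = x.
Test a specific point where both sides are defined: x = -2.
LHS = √(x²) ≈ 2.0000
RHS = x ≈ -2.0000
Since 2.0000 ≠ -2.0000, the equation fails at this point, so it cannot hold for every real x for which both sides are defined.
√(x²) = |x|, which differs from x whenever x < 0 (both sides are defined for every real x).

Conclusion: False.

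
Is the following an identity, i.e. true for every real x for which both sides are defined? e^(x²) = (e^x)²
No, this is NOT an identity.

Claim: e^(x²) = (e^x)².
Test a specific point where both sides are defined: x = 3.
LHS = e^(x²) ≈ 8103.0839
RHS = (e^x)² ≈ 403.4288
Since 8103.0839 ≠ 403.4288, the equation fails at this point, so it cannot hold for every real x for which both sides are defined.
(e^x)² = e^(2x), and 2x ≠ x² in general.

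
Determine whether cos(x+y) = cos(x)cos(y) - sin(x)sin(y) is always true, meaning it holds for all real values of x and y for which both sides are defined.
Claim: cos(x+y) = cos(x)cos(y) - sin(x)sin(y).
Reasoning: By Euler's formula e^(i(x+y)) = e^(ix)·e^(iy) = (cos x + i·sin x)(cos y + i·sin y). The real part of the left side is cos(x+y); the real part of the product is cos(x)cos(y) - sin(x)sin(y) (since i·i = -1).
So the two sides agree for all real values of x and y for which both sides are defined.

Conclusion: Yes, this is an identity.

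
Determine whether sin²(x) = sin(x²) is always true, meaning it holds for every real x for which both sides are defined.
No, this is NOT an identity.

Claim: sin²(x) = sin(x²).
Test a specific point where both sides are defined: x = π/6.
LHS = sin²(x) ≈ 0.2500
RHS = sin(x²) ≈ 0.2707
Since 0.2500 ≠ 0.2707, the equation fails at this point, so it cannot hold for every real x for which both sides are defined.
sin²(x) means (sin x)², squaring the output; sin(x²) squares the input. These are different functions.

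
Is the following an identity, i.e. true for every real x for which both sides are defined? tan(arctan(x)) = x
Claim: tan(arctan(x)) = x.
Reasoning: For every real x, arctan(x) is by definition the angle in (-π/2, π/2) whose tangent equals x. Taking the tangent of that angle returns x.
So the two sides agree for every real x for which both sides are defined.

Conclusion: Yes, this is an identity.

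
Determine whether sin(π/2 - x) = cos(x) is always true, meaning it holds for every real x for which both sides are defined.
Claim: sin(π/2 - x) = cos(x).
Reasoning: Use sin(u - v) = sin(u)cos(v) - cos(u)sin(v) with u = π/2, v = x: sin(π/2)cos(x) - cos(π/2)sin(x) = 1·cos(x) - 0·sin(x) = cos(x).
So the two sides agree for every real x for which both sides are defined.

Conclusion: Yes, this is an identity.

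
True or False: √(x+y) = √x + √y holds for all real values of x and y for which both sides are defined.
False.

Claim: √(x+y) = √x + √y.
Test a specific point where both sides are defined: x = 2, y = 2.
LHS = √(x+y) ≈ 2.0000
RHS = √x + √y ≈ 2.8284
Since 2.0000 ≠ 2.8284, the equation fails at this point, so it cannot hold for all real values of x and y for which both sides are defined.
Squaring the right side gives x + 2√(xy) + y, not x + y.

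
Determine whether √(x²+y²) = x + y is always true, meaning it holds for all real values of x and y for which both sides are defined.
No, this is NOT an identity.

Claim: √(x²+y²) = x + y.
Test a specific point where both sides are defined: x = 1, y = -2.
LHS = √(x²+y²) ≈ 2.2361
RHS = x + y ≈ -1.0000
Since 2.2361 ≠ -1.0000, the equation fails at this point, so it cannot hold for all real values of x and y for which both sides are defined.
(x+y)² = x² + 2xy + y², not x² + y², so the square root does not split this way.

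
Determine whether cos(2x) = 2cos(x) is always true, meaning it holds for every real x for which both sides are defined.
No, this is NOT an identity.

Claim: cos(2x) = 2cos(x).
Test a specific point where both sides are defined: x = π/3.
LHS = cos(2x) ≈ -0.5000
RHS = 2cos(x) ≈ 1.0000
Since -0.5000 ≠ 1.0000, the equation fails at this point, so it cannot hold for every real x for which both sides are defined.
The correct double-angle formula is cos(2x) = cos²x - sin²x.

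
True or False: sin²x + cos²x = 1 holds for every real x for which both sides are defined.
Claim: sin²x + cos²x = 1.
Reasoning: The point (cos x, sin x) lies on the unit circle X² + Y² = 1, so cos²x + sin²x = 1 for every real x.
So the two sides agree for every real x for which both sides are defined.

Conclusion: True.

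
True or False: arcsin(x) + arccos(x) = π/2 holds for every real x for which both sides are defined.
Claim: arcsin(x) + arccos(x) = π/2.
Reasoning: Both sides are defined for -1 ≤ x ≤ 1. Let θ = arcsin(x), so sin θ = x and θ ∈ [-π/2, π/2]. Then cos(π/2 - θ) = sin θ = x and π/2 - θ ∈ [0, π], which is exactly the range of arccos, so arccos(x) = π/2 - θ. Adding: arcsin(x) + arccos(x) = θ + (π/2 - θ) = π/2.
So the two sides agree for every real x for which both sides are defined.

Conclusion: True.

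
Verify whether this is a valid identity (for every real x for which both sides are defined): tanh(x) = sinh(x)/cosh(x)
Yes, this is an identity.

Claim: tanh(x) = sinh(x)/cosh(x).
Reasoning: tanh(x) is defined as sinh(x)/cosh(x) = (e^x - e^-x)/(e^x + e^-x); cosh(x) ≥ 1 is never zero, so this holds for every real x.
So the two sides agree for every real x for which both sides are defined.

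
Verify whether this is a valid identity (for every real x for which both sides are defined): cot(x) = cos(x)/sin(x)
Claim: cot(x) = cos(x)/sin(x).
Reasoning: cot(x) is defined as 1/tan(x) = 1/(sin(x)/cos(x)) = cos(x)/sin(x), wherever sin(x) ≠ 0.
So the two sides agree for every real x for which both sides are defined.

Conclusion: Yes, this is an identity.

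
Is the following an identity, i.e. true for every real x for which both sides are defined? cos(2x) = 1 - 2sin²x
Claim: cos(2x) = 1 - 2sin²x.
Reasoning: cos(2x) = cos²x - sin²x. Replace cos²x by 1 - sin²x: (1 - sin²x) - sin²x = 1 - 2sin²x.
So the two sides agree for every real x for which both sides are defined.

Conclusion: Yes, this is an identity.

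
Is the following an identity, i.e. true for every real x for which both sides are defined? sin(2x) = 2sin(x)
Claim: sin(2x) = 2sin(x).
Test a specific point where both sides are defined: x = π/6.
LHS = sin(2x) ≈ 0.8660
RHS = 2sin(x) ≈ 1.0000
Since 0.8660 ≠ 1.0000, the equation fails at this point, so it cannot hold for every real x for which both sides are defined.
The correct double-angle formula is sin(2x) = 2sin(x)cos(x).

Conclusion: No, this is NOT an identity.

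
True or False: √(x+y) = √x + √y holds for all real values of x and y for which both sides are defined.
False.

Claim: √(x+y) = √x + √y.
Test a specific point where both sides are defined: x = 5, y = 1.
LHS = √(x+y) ≈ 2.4495
RHS = √x + √y ≈ 3.2361
Since 2.4495 ≠ 3.2361, the equation fails at this point, so it cannot hold for all real values of x and y for which both sides are defined.
Squaring the right side gives x + 2√(xy) + y, not x + y.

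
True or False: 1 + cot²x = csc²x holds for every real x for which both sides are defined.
True.

Claim: 1 + cot²x = csc²x.
Reasoning: Start from sin²x + cos²x = 1 and divide every term by sin²x (allowed wherever cot x and csc x are defined): 1 + cot²x = 1/sin²x = csc²x.
So the two sides agree for every real x for which both sides are defined.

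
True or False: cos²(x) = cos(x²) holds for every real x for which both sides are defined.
Claim: cos²(x) = cos(x²).
Test a specific point where both sides are defined: x = -π/6.
LHS = cos²(x) ≈ 0.7500
RHS = cos(x²) ≈ 0.9627
Since 0.7500 ≠ 0.9627, the equation fails at this point, so it cannot hold for every real x for which both sides are defined.
cos²(x) means (cos x)², squaring the output; cos(x²) squares the input. These are different functions.

Conclusion: False.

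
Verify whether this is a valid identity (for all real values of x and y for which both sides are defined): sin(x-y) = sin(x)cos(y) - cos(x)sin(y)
Claim: sin(x-y) = sin(x)cos(y) - cos(x)sin(y).
Reasoning: Replace y by -y in sin(x+y) = sin(x)cos(y) + cos(x)sin(y) and use cos(-y) = cos(y), sin(-y) = -sin(y): sin(x-y) = sin(x)cos(y) - cos(x)sin(y).
So the two sides agree for all real values of x and y for which both sides are defined.

Conclusion: Yes, this is an identity.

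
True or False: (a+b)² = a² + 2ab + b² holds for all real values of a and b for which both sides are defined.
True.

Claim: (a+b)² = a² + 2ab + b².
Reasoning: Expand: (a+b)² = (a+b)(a+b) = a·a + a·b + b·a + b·b = a² + 2ab + b².
So the two sides agree for all real values of a and b for which both sides are defined.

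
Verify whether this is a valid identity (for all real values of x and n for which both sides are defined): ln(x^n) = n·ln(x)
Claim: ln(x^n) = n·ln(x).
Reasoning: The right side requires x > 0. For x > 0, x^n = (e^(ln x))^n = e^(n·ln x), so taking ln of both sides gives ln(x^n) = n·ln(x).
So the two sides agree for all real values of x and n for which both sides are defined.

Conclusion: Yes, this is an identity.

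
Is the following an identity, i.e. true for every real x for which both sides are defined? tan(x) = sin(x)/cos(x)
Claim: tan(x) = sin(x)/cos(x).
Reasoning: For an angle x whose terminal point on the unit circle is (cos x, sin x), tan(x) is defined as the ratio (second coordinate)/(first coordinate) = sin(x)/cos(x), wherever cos(x) ≠ 0.
So the two sides agree for every real x for which both sides are defined.

Conclusion: Yes, this is an identity.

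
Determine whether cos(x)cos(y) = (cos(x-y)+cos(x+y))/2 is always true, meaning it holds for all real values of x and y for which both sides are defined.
Claim: cos(x)cos(y) = (cos(x-y)+cos(x+y))/2.
Reasoning: cos(x-y) = cos(x)cos(y) + sin(x)sin(y) and cos(x+y) = cos(x)cos(y) - sin(x)sin(y). Adding, cos(x-y) + cos(x+y) = 2cos(x)cos(y); divide by 2.
So the two sides agree for all real values of x and y for which both sides are defined.

Conclusion: Yes, this is an identity.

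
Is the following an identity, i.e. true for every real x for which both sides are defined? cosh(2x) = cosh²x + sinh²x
Claim: cosh(2x) = cosh²x + sinh²x.
Reasoning: cosh²x = (e^(2x) + 2 + e^(-2x))/4 and sinh²x = (e^(2x) - 2 + e^(-2x))/4. Adding gives (2e^(2x) + 2e^(-2x))/4 = (e^(2x) + e^(-2x))/2 = cosh(2x).
So the two sides agree for every real x for which both sides are defined.

Conclusion: Yes, this is an identity.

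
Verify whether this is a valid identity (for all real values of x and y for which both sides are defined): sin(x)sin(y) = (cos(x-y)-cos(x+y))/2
Claim: sin(x)sin(y) = (cos(x-y)-cos(x+y))/2.
Reasoning: cos(x-y) = cos(x)cos(y) + sin(x)sin(y) and cos(x+y) = cos(x)cos(y) - sin(x)sin(y). Subtracting, cos(x-y) - cos(x+y) = 2sin(x)sin(y); divide by 2.
So the two sides agree for all real values of x and y for which both sides are defined.

Conclusion: Yes, this is an identity.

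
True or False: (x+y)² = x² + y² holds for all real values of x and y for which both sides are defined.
Claim: (x+y)² = x² + y².
Test a specific point where both sides are defined: x = 1/2, y = 3/2.
LHS = (x+y)² ≈ 4.0000
RHS = x² + y² ≈ 2.5000
Since 4.0000 ≠ 2.5000, the equation fails at this point, so it cannot hold for all real values of x and y for which both sides are defined.
The correct expansion is (x+y)² = x² + 2xy + y²; the cross term 2xy is missing.

Conclusion: False.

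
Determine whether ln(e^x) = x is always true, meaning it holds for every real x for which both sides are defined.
Yes, this is an identity.

Claim: ln(e^x) = x.
Reasoning: ln is the inverse of the exponential: ln(e^x) asks for the exponent p with e^p = e^x, and since e^p is one-to-one that exponent is p = x.
So the two sides agree for every real x for which both sides are defined.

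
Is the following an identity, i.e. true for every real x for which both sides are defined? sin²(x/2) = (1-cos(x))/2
Yes, this is an identity.

Claim: sin²(x/2) = (1-cos(x))/2.
Reasoning: Use cos(2θ) = 1 - 2sin²θ with θ = x/2: cos(x) = 1 - 2sin²(x/2). Solving for sin²(x/2) gives (1 - cos(x))/2.
So the two sides agree for every real x for which both sides are defined.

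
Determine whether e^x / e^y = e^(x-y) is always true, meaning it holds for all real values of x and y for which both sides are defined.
Yes, this is an identity.

Claim: e^x / e^y = e^(x-y).
Reasoning: 1/e^y = e^(-y), so e^x / e^y = e^x · e^(-y) = e^(x + (-y)) = e^(x-y) by the product rule for exponents.
So the two sides agree for all real values of x and y for which both sides are defined.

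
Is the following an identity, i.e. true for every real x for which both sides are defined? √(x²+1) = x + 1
Claim: √(x²+1) = x + 1.
Test a specific point where both sides are defined: x = -1.
LHS = √(x²+1) ≈ 1.4142
RHS = x + 1 ≈ 0.0000
Since 1.4142 ≠ 0.0000, the equation fails at this point, so it cannot hold for every real x for which both sides are defined.
(x+1)² = x² + 2x + 1 ≠ x² + 1 unless x = 0.

Conclusion: No, this is NOT an identity.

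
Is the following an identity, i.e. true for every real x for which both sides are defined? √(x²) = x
No, this is NOT an identity.

Claim: √(x²) = x.
Test a specific point where both sides are defined: x = -1.
LHS = √(x²) ≈ 1.0000
RHS = x ≈ -1.0000
Since 1.0000 ≠ -1.0000, the equation fails at this point, so it cannot hold for every real x for which both sides are defined.
√(x²) = |x|, which differs from x whenever x < 0 (both sides are defined for every real x).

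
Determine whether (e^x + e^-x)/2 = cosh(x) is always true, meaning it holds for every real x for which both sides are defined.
Yes, this is an identity.

Claim: (e^x + e^-x)/2 = cosh(x).
Reasoning: This is exactly the definition of the hyperbolic cosine: cosh(x) := (e^x + e^-x)/2.
So the two sides agree for every real x for which both sides are defined.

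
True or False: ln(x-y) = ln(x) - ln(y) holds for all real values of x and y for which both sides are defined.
False.

Claim: ln(x-y) = ln(x) - ln(y).
Test a specific point where both sides are defined: x = 2, y = 3/2.
LHS = ln(x-y) ≈ -0.6931
RHS = ln(x) - ln(y) ≈ 0.2877
Since -0.6931 ≠ 0.2877, the equation fails at this point, so it cannot hold for all real values of x and y for which both sides are defined.
ln(x) - ln(y) = ln(x/y), not ln(x-y).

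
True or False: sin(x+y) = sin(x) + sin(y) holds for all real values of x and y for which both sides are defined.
Claim: sin(x+y) = sin(x) + sin(y).
Test a specific point where both sides are defined: x = -π/2, y = -π/6.
LHS = sin(x+y) ≈ -0.8660
RHS = sin(x) + sin(y) ≈ -1.5000
Since -0.8660 ≠ -1.5000, the equation fails at this point, so it cannot hold for all real values of x and y for which both sides are defined.
The correct expansion is sin(x+y) = sin(x)cos(y) + cos(x)sin(y); sine is not additive.

Conclusion: False.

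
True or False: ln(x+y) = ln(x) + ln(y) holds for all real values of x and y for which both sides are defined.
Claim: ln(x+y) = ln(x) + ln(y).
Test a specific point where both sides are defined: x = 2, y = 1.
LHS = ln(x+y) ≈ 1.0986
RHS = ln(x) + ln(y) ≈ 0.6931
Since 1.0986 ≠ 0.6931, the equation fails at this point, so it cannot hold for all real values of x and y for which both sides are defined.
ln(x) + ln(y) = ln(xy), not ln(x+y).

Conclusion: False.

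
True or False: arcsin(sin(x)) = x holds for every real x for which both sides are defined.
Claim: arcsin(sin(x)) = x.
Test a specific point where both sides are defined: x = 3π/4.
LHS = arcsin(sin(x)) ≈ 0.7854
RHS = x ≈ 2.3562
Since 0.7854 ≠ 2.3562, the equation fails at this point, so it cannot hold for every real x for which both sides are defined.
arcsin only returns values in [-π/2, π/2], so arcsin(sin(x)) = x holds only for x in that interval, not for all real x.

Conclusion: False.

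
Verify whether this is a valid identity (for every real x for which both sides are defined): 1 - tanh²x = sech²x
Yes, this is an identity.

Claim: 1 - tanh²x = sech²x.
Reasoning: Divide cosh²x - sinh²x = 1 through by cosh²x (never zero): 1 - tanh²x = 1/cosh²x = sech²x.
So the two sides agree for every real x for which both sides are defined.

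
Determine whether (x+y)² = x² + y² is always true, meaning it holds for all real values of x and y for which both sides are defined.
Claim: (x+y)² = x² + y².
Test a specific point where both sides are defined: x = 4, y = -3.
LHS = (x+y)² ≈ 1.0000
RHS = x² + y² ≈ 25.0000
Since 1.0000 ≠ 25.0000, the equation fails at this point, so it cannot hold for all real values of x and y for which both sides are defined.
The correct expansion is (x+y)² = x² + 2xy + y²; the cross term 2xy is missing.

Conclusion: No, this is NOT an identity.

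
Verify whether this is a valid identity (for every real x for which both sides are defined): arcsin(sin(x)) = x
Claim: arcsin(sin(x)) = x.
Test a specific point where both sides are defined: x = 3π/4.
LHS = arcsin(sin(x)) ≈ 0.7854
RHS = x ≈ 2.3562
Since 0.7854 ≠ 2.3562, the equation fails at this point, so it cannot hold for every real x for which both sides are defined.
arcsin only returns values in [-π/2, π/2], so arcsin(sin(x)) = x holds only for x in that interval, not for all real x.

Conclusion: No, this is NOT an identity.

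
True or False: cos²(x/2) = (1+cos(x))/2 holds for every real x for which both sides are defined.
True.

Claim: cos²(x/2) = (1+cos(x))/2.
Reasoning: Use cos(2θ) = 2cos²θ - 1 with θ = x/2: cos(x) = 2cos²(x/2) - 1. Solving for cos²(x/2) gives (1 + cos(x))/2.
So the two sides agree for every real x for which both sides are defined.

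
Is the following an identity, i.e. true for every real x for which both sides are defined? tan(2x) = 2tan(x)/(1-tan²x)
Yes, this is an identity.

Claim: tan(2x) = 2tan(x)/(1-tan²x).
Reasoning: tan(2x) = sin(2x)/cos(2x) = 2sin(x)cos(x) / (cos²x - sin²x). Divide numerator and denominator by cos²x: 2tan(x) / (1 - tan²x).
So the two sides agree for every real x for which both sides are defined.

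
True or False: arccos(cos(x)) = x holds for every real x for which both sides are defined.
Claim: arccos(cos(x)) = x.
Test a specific point where both sides are defined: x = -π/4.
LHS = arccos(cos(x)) ≈ 0.7854
RHS = x ≈ -0.7854
Since 0.7854 ≠ -0.7854, the equation fails at this point, so it cannot hold for every real x for which both sides are defined.
arccos only returns values in [0, π], so arccos(cos(x)) = x holds only for x in that interval, not for all real x.

Conclusion: False.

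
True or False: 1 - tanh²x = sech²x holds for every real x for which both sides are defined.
Claim: 1 - tanh²x = sech²x.
Reasoning: Divide cosh²x - sinh²x = 1 through by cosh²x (never zero): 1 - tanh²x = 1/cosh²x = sech²x.
So the two sides agree for every real x for which both sides are defined.

Conclusion: True.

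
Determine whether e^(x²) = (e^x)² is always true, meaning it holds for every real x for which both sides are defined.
Claim: e^(x²) = (e^x)².
Test a specific point where both sides are defined: x = 3/2.
LHS = e^(x²) ≈ 9.4877
RHS = (e^x)² ≈ 20.0855
Since 9.4877 ≠ 20.0855, the equation fails at this point, so it cannot hold for every real x for which both sides are defined.
(e^x)² = e^(2x), and 2x ≠ x² in general.

Conclusion: No, this is NOT an identity.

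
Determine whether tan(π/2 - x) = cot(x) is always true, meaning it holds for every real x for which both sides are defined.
Yes, this is an identity.

Claim: tan(π/2 - x) = cot(x).
Reasoning: tan(π/2 - x) = sin(π/2 - x)/cos(π/2 - x) = cos(x)/sin(x) = cot(x), using the cofunction identities sin(π/2 - x) = cos(x) and cos(π/2 - x) = sin(x).
So the two sides agree for every real x for which both sides are defined.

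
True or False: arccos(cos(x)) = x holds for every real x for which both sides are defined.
Claim: arccos(cos(x)) = x.
Test a specific point where both sides are defined: x = -π/3.
LHS = arccos(cos(x)) ≈ 1.0472
RHS = x ≈ -1.0472
Since 1.0472 ≠ -1.0472, the equation fails at this point, so it cannot hold for every real x for which both sides are defined.
arccos only returns values in [0, π], so arccos(cos(x)) = x holds only for x in that interval, not for all real x.

Conclusion: False.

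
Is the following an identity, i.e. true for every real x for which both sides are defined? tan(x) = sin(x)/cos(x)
Yes, this is an identity.

Claim: tan(x) = sin(x)/cos(x).
Reasoning: For an angle x whose terminal point on the unit circle is (cos x, sin x), tan(x) is defined as the ratio (second coordinate)/(first coordinate) = sin(x)/cos(x), wherever cos(x) ≠ 0.
So the two sides agree for every real x for which both sides are defined.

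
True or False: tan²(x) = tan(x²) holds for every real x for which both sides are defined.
False.

Claim: tan²(x) = tan(x²).
Test a specific point where both sides are defined: x = π/4.
LHS = tan²(x) ≈ 1.0000
RHS = tan(x²) ≈ 0.7092
Since 1.0000 ≠ 0.7092, the equation fails at this point, so it cannot hold for every real x for which both sides are defined.
tan²(x) means (tan x)², squaring the output; tan(x²) squares the input. These are different functions.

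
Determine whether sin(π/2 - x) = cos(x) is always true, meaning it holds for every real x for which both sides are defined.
Claim: sin(π/2 - x) = cos(x).
Reasoning: Use sin(u - v) = sin(u)cos(v) - cos(u)sin(v) with u = π/2, v = x: sin(π/2)cos(x) - cos(π/2)sin(x) = 1·cos(x) - 0·sin(x) = cos(x).
So the two sides agree for every real x for which both sides are defined.

Conclusion: Yes, this is an identity.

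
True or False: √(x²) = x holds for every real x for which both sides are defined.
False.

Claim: √(x²) = x.
Test a specific point where both sides are defined: x = -3.
LHS = √(x²) ≈ 3.0000
RHS = x ≈ -3.0000
Since 3.0000 ≠ -3.0000, the equation fails at this point, so it cannot hold for every real x for which both sides are defined.
√(x²) = |x|, which differs from x whenever x < 0 (both sides are defined for every real x).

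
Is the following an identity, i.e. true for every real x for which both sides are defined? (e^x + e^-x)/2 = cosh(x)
Yes, this is an identity.

Claim: (e^x + e^-x)/2 = cosh(x).
Reasoning: This is exactly the definition of the hyperbolic cosine: cosh(x) := (e^x + e^-x)/2.
So the two sides agree for every real x for which both sides are defined.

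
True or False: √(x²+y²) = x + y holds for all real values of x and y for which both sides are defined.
Claim: √(x²+y²) = x + y.
Test a specific point where both sides are defined: x = 4, y = -3.
LHS = √(x²+y²) ≈ 5.0000
RHS = x + y ≈ 1.0000
Since 5.0000 ≠ 1.0000, the equation fails at this point, so it cannot hold for all real values of x and y for which both sides are defined.
(x+y)² = x² + 2xy + y², not x² + y², so the square root does not split this way.

Conclusion: False.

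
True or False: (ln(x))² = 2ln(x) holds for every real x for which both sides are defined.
Claim: (ln(x))² = 2ln(x).
Test a specific point where both sides are defined: x = 1/2.
LHS = (ln(x))² ≈ 0.4805
RHS = 2ln(x) ≈ -1.3863
Since 0.4805 ≠ -1.3863, the equation fails at this point, so it cannot hold for every real x for which both sides are defined.
2ln(x) equals ln(x²), which is not the same as (ln x)².

Conclusion: False.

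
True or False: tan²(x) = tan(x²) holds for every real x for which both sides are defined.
False.

Claim: tan²(x) = tan(x²).
Test a specific point where both sides are defined: x = π/3.
LHS = tan²(x) ≈ 3.0000
RHS = tan(x²) ≈ 1.9485
Since 3.0000 ≠ 1.9485, the equation fails at this point, so it cannot hold for every real x for which both sides are defined.
tan²(x) means (tan x)², squaring the output; tan(x²) squares the input. These are different functions.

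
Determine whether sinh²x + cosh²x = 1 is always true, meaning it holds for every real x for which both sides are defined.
Claim: sinh²x + cosh²x = 1.
Test a specific point where both sides are defined: x = 1.
LHS = sinh²x + cosh²x ≈ 3.7622
RHS = 1 ≈ 1.0000
Since 3.7622 ≠ 1.0000, the equation fails at this point, so it cannot hold for every real x for which both sides are defined.
The correct hyperbolic identity is cosh²x - sinh²x = 1 (a difference); the sum sinh²x + cosh²x equals cosh(2x).

Conclusion: No, this is NOT an identity.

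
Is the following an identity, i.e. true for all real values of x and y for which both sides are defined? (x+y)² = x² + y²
Claim: (x+y)² = x² + y².
Test a specific point where both sides are defined: x = -1, y = -3.
LHS = (x+y)² ≈ 16.0000
RHS = x² + y² ≈ 10.0000
Since 16.0000 ≠ 10.0000, the equation fails at this point, so it cannot hold for all real values of x and y for which both sides are defined.
The correct expansion is (x+y)² = x² + 2xy + y²; the cross term 2xy is missing.

Conclusion: No, this is NOT an identity.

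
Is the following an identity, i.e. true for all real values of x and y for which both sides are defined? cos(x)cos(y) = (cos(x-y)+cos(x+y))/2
Claim: cos(x)cos(y) = (cos(x-y)+cos(x+y))/2.
Reasoning: cos(x-y) = cos(x)cos(y) + sin(x)sin(y) and cos(x+y) = cos(x)cos(y) - sin(x)sin(y). Adding, cos(x-y) + cos(x+y) = 2cos(x)cos(y); divide by 2.
So the two sides agree for all real values of x and y for which both sides are defined.

Conclusion: Yes, this is an identity.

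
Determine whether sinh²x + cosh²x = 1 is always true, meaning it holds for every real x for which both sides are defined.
No, this is NOT an identity.

Claim: sinh²x + cosh²x = 1.
Test a specific point where both sides are defined: x = 3/2.
LHS = sinh²x + cosh²x ≈ 10.0677
RHS = 1 ≈ 1.0000
Since 10.0677 ≠ 1.0000, the equation fails at this point, so it cannot hold for every real x for which both sides are defined.
The correct hyperbolic identity is cosh²x - sinh²x = 1 (a difference); the sum sinh²x + cosh²x equals cosh(2x).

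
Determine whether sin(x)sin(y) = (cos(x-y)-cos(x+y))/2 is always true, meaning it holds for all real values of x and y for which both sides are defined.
Claim: sin(x)sin(y) = (cos(x-y)-cos(x+y))/2.
Reasoning: cos(x-y) = cos(x)cos(y) + sin(x)sin(y) and cos(x+y) = cos(x)cos(y) - sin(x)sin(y). Subtracting, cos(x-y) - cos(x+y) = 2sin(x)sin(y); divide by 2.
So the two sides agree for all real values of x and y for which both sides are defined.

Conclusion: Yes, this is an identity.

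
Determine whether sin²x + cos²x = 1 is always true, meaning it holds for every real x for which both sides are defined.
Claim: sin²x + cos²x = 1.
Reasoning: The point (cos x, sin x) lies on the unit circle X² + Y² = 1, so cos²x + sin²x = 1 for every real x.
So the two sides agree for every real x for which both sides are defined.

Conclusion: Yes, this is an identity.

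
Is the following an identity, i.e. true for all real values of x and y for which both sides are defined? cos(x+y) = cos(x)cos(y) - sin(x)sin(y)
Yes, this is an identity.

Claim: cos(x+y) = cos(x)cos(y) - sin(x)sin(y).
Reasoning: By Euler's formula e^(i(x+y)) = e^(ix)·e^(iy) = (cos x + i·sin x)(cos y + i·sin y). The real part of the left side is cos(x+y); the real part of the product is cos(x)cos(y) - sin(x)sin(y) (since i·i = -1).
So the two sides agree for all real values of x and y for which both sides are defined.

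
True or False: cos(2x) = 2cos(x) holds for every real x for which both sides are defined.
False.

Claim: cos(2x) = 2cos(x).
Test a specific point where both sides are defined: x = -π/4.
LHS = cos(2x) ≈ 0.0000
RHS = 2cos(x) ≈ 1.4142
Since 0.0000 ≠ 1.4142, the equation fails at this point, so it cannot hold for every real x for which both sides are defined.
The correct double-angle formula is cos(2x) = cos²x - sin²x.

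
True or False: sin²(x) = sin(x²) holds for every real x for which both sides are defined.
Claim: sin²(x) = sin(x²).
Test a specific point where both sides are defined: x = -π/6.
LHS = sin²(x) ≈ 0.2500
RHS = sin(x²) ≈ 0.2707
Since 0.2500 ≠ 0.2707, the equation fails at this point, so it cannot hold for every real x for which both sides are defined.
sin²(x) means (sin x)², squaring the output; sin(x²) squares the input. These are different functions.

Conclusion: False.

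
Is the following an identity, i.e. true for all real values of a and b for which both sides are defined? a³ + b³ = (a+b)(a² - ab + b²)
Yes, this is an identity.

Claim: a³ + b³ = (a+b)(a² - ab + b²).
Reasoning: Expand the right side: (a+b)(a² - ab + b²) = a³ - a²b + ab² + a²b - ab² + b³ = a³ + b³ (the middle terms cancel in pairs).
So the two sides agree for all real values of a and b for which both sides are defined.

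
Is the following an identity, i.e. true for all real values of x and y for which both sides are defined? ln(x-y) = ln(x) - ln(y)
No, this is NOT an identity.

Claim: ln(x-y) = ln(x) - ln(y).
Test a specific point where both sides are defined: x = 1, y = 1/2.
LHS = ln(x-y) ≈ -0.6931
RHS = ln(x) - ln(y) ≈ 0.6931
Since -0.6931 ≠ 0.6931, the equation fails at this point, so it cannot hold for all real values of x and y for which both sides are defined.
ln(x) - ln(y) = ln(x/y), not ln(x-y).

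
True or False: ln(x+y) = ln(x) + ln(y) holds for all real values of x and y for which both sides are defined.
False.

Claim: ln(x+y) = ln(x) + ln(y).
Test a specific point where both sides are defined: x = 2, y = 1/2.
LHS = ln(x+y) ≈ 0.9163
RHS = ln(x) + ln(y) ≈ 0.0000
Since 0.9163 ≠ 0.0000, the equation fails at this point, so it cannot hold for all real values of x and y for which both sides are defined.
ln(x) + ln(y) = ln(xy), not ln(x+y).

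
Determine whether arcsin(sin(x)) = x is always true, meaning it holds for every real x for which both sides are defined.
No, this is NOT an identity.

Claim: arcsin(sin(x)) = x.
Test a specific point where both sides are defined: x = 2π/3.
LHS = arcsin(sin(x)) ≈ 1.0472
RHS = x ≈ 2.0944
Since 1.0472 ≠ 2.0944, the equation fails at this point, so it cannot hold for every real x for which both sides are defined.
arcsin only returns values in [-π/2, π/2], so arcsin(sin(x)) = x holds only for x in that interval, not for all real x.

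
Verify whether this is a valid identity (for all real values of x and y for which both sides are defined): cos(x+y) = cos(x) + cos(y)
No, this is NOT an identity.

Claim: cos(x+y) = cos(x) + cos(y).
Test a specific point where both sides are defined: x = π/3, y = 2π/3.
LHS = cos(x+y) ≈ -1.0000
RHS = cos(x) + cos(y) ≈ 0.0000
Since -1.0000 ≠ 0.0000, the equation fails at this point, so it cannot hold for all real values of x and y for which both sides are defined.
The correct expansion is cos(x+y) = cos(x)cos(y) - sin(x)sin(y); cosine is not additive.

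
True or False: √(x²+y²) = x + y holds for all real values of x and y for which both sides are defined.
Claim: √(x²+y²) = x + y.
Test a specific point where both sides are defined: x = 3, y = -2.
LHS = √(x²+y²) ≈ 3.6056
RHS = x + y ≈ 1.0000
Since 3.6056 ≠ 1.0000, the equation fails at this point, so it cannot hold for all real values of x and y for which both sides are defined.
(x+y)² = x² + 2xy + y², not x² + y², so the square root does not split this way.

Conclusion: False.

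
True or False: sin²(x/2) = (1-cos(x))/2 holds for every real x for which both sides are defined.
True.

Claim: sin²(x/2) = (1-cos(x))/2.
Reasoning: Use cos(2θ) = 1 - 2sin²θ with θ = x/2: cos(x) = 1 - 2sin²(x/2). Solving for sin²(x/2) gives (1 - cos(x))/2.
So the two sides agree for every real x for which both sides are defined.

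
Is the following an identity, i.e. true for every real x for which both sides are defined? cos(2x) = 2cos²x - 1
Yes, this is an identity.

Claim: cos(2x) = 2cos²x - 1.
Reasoning: cos(2x) = cos²x - sin²x. Replace sin²x by 1 - cos²x: cos²x - (1 - cos²x) = 2cos²x - 1.
So the two sides agree for every real x for which both sides are defined.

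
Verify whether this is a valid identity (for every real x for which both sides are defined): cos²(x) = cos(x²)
No, this is NOT an identity.

Claim: cos²(x) = cos(x²).
Test a specific point where both sides are defined: x = π/6.
LHS = cos²(x) ≈ 0.7500
RHS = cos(x²) ≈ 0.9627
Since 0.7500 ≠ 0.9627, the equation fails at this point, so it cannot hold for every real x for which both sides are defined.
cos²(x) means (cos x)², squaring the output; cos(x²) squares the input. These are different functions.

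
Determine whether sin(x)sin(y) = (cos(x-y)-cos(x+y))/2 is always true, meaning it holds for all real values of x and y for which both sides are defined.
Claim: sin(x)sin(y) = (cos(x-y)-cos(x+y))/2.
Reasoning: cos(x-y) = cos(x)cos(y) + sin(x)sin(y) and cos(x+y) = cos(x)cos(y) - sin(x)sin(y). Subtracting, cos(x-y) - cos(x+y) = 2sin(x)sin(y); divide by 2.
So the two sides agree for all real values of x and y for which both sides are defined.

Conclusion: Yes, this is an identity.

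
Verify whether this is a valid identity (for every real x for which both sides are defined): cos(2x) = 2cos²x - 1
Yes, this is an identity.

Claim: cos(2x) = 2cos²x - 1.
Reasoning: cos(2x) = cos²x - sin²x. Replace sin²x by 1 - cos²x: cos²x - (1 - cos²x) = 2cos²x - 1.
So the two sides agree for every real x for which both sides are defined.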